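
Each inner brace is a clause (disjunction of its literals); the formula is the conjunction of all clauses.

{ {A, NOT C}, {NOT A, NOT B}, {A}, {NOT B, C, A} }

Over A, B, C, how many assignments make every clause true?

There are 2^3 = 8 truth assignments over (A, B, C).
Check each against the 4 clauses (columns in the order A, B, C):
  F F F  ✗ fails (A)
  F F T  ✗ fails (A OR NOT C)
  F T F  ✗ fails (A)
  F T T  ✗ fails (A OR NOT C)
  T F F  ✓ satisfies all
  T F T  ✓ satisfies all
  T T F  ✗ fails (NOT A OR NOT B)
  T T T  ✗ fails (NOT A OR NOT B)
2 of the 8 rows are models.

2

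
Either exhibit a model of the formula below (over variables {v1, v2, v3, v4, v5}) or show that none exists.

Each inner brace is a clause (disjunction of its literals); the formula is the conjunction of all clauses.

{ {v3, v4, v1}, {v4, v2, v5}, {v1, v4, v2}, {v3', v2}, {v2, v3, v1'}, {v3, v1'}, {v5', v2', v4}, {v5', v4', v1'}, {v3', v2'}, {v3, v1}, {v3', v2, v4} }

Try v3 = 0.
The clause (v1') is unit, so v1 = 0.
That conflicts with the unit clause (v1).
So v3 must be the other value — set v3 = 1.
The clause (v2) is unit, so v2 = 1.
That conflicts with the unit clause (v2').
Both values of v3 lead to a conflict.

UNSATISFIABLE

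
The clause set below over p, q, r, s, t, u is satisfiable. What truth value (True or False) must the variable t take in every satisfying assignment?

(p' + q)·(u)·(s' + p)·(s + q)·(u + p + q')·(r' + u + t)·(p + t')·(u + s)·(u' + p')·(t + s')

False

Suppose t = 1.
From the singleton clause (u), u = 1.
From the singleton clause (p), p = 1.
That conflicts with the unit clause (p').
So every satisfying assignment has t = False.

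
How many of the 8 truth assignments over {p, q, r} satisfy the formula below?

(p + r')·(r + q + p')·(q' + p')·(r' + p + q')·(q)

1

There are 2^3 = 8 truth assignments over (p, q, r).
Split on r. With r = 1, the clauses containing r are satisfied and r' drops from the rest; 0 of the 2^2 = 4 assignments to the other variables satisfy what remains.
With r = 0, by the same count on the reduced clause set, 1 assignment works.
(One model: p=F, q=T, r=F.)
Total: 0 + 1 = 1.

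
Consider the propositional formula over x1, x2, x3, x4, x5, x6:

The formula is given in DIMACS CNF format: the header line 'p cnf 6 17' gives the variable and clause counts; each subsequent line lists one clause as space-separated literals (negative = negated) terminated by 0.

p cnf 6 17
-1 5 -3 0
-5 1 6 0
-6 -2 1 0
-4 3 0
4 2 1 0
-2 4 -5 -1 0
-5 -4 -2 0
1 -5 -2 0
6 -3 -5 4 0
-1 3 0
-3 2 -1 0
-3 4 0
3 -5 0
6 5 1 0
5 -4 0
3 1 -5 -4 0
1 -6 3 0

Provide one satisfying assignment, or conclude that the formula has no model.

Case x4 = True:
Unit clause (x3) forces x3 = True.
Unit clause (x5) forces x5 = True.
Unit clause (¬x2) forces x2 = False.
Unit clause (¬x1) forces x1 = False.
Unit clause (x6) forces x6 = True.
This assignment satisfies each clause.

x1: False,  x2: False,  x3: True,  x4: True,  x5: True,  x6: True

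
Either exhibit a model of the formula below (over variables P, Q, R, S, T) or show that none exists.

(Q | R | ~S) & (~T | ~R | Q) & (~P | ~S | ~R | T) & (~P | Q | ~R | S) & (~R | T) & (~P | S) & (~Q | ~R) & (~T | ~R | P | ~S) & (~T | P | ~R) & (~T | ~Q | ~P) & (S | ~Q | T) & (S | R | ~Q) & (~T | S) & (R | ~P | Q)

P ↦ 1,  Q ↦ 1,  R ↦ 0,  S ↦ 1,  T ↦ 0

Case R = 0:
Case Q = 1:
The clause (S) is unit, so S = 1.
Case T = 0:
All clauses hold; P can take either value.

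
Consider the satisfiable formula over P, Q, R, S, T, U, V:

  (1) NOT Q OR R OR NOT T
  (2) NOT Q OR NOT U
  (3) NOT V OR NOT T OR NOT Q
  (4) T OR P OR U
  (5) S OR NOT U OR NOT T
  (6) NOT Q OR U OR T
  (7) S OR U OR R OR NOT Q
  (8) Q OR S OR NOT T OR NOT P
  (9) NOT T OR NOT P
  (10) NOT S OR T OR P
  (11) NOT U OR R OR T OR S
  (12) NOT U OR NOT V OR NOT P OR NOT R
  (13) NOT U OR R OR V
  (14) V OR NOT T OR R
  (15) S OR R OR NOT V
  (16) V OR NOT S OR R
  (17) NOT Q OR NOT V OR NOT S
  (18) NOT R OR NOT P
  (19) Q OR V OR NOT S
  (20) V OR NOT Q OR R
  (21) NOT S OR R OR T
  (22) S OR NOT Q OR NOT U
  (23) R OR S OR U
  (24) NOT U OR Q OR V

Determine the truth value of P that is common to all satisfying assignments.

Suppose P = true.
From the singleton clause (NOT T), T = false.
From the singleton clause (NOT R), R = false.
From the singleton clause (NOT S), S = false.
From the singleton clause (NOT U), U = false.
But (U) is also a unit clause — contradiction.
So every satisfying assignment has P = False.

False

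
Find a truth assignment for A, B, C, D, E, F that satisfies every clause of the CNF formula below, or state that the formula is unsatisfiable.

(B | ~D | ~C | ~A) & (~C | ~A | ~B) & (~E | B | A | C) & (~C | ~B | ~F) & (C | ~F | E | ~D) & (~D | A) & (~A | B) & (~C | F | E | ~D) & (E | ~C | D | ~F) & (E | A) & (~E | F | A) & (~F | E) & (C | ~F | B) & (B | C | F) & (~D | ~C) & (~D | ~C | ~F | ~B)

A: 1, B: 1, C: 0, D: 0, E: 0, F: 0

Suppose D = 0.
Suppose A = 1.
Unit clause (B) forces B = 1.
Unit clause (~C) forces C = 0.
Suppose F = 0.
Every clause is now satisfied; E is unconstrained.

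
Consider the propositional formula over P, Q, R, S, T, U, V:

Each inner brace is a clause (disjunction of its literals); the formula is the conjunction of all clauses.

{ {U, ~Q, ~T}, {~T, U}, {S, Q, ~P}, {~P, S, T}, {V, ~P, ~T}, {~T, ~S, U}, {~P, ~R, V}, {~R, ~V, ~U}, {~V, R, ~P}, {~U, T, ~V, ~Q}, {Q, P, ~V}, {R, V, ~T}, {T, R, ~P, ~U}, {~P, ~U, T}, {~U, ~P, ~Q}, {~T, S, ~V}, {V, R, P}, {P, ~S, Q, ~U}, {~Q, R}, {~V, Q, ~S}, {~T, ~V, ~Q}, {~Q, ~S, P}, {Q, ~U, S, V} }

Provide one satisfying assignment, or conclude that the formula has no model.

Try T = 0.
Try P = 0.
Try Q = 0.
Unit clause (~V) forces V = 0.
Unit clause (R) forces R = 1.
Try S = 1.
Unit clause (~U) forces U = 0.
Every clause now holds.

P ↦ 0,  Q ↦ 0,  R ↦ 1,  S ↦ 1,  T ↦ 0,  U ↦ 0,  V ↦ 0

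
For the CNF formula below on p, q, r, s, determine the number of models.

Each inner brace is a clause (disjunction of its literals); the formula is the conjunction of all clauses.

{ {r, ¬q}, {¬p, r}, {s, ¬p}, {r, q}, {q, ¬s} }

4

There are 2^4 = 16 truth assignments over (p, q, r, s).
Check each against the 5 clauses (columns in the order p, q, r, s):
  F F F F  ✗ fails (r ∨ q)
  F F F T  ✗ fails (r ∨ q)
  F F T F  ✓ satisfies all
  F F T T  ✗ fails (q ∨ ¬s)
  F T F F  ✗ fails (r ∨ ¬q)
  F T F T  ✗ fails (r ∨ ¬q)
  F T T F  ✓ satisfies all
  F T T T  ✓ satisfies all
  T F F F  ✗ fails (¬p ∨ r)
  T F F T  ✗ fails (¬p ∨ r)
  T F T F  ✗ fails (s ∨ ¬p)
  T F T T  ✗ fails (q ∨ ¬s)
  T T F F  ✗ fails (r ∨ ¬q)
  T T F T  ✗ fails (r ∨ ¬q)
  T T T F  ✗ fails (s ∨ ¬p)
  T T T T  ✓ satisfies all
4 of the 16 rows are models.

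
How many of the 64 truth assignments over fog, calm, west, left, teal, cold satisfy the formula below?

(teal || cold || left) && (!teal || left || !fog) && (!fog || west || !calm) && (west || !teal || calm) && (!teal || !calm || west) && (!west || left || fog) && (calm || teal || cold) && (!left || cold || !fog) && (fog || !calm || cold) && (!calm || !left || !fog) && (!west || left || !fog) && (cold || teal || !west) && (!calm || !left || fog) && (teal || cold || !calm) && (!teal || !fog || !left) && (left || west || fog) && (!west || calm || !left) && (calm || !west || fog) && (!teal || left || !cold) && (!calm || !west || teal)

There are 2^6 = 64 truth assignments over (fog, calm, west, left, teal, cold).
Split on teal. With teal = true, the clauses containing teal are satisfied and !teal drops from the rest; 0 of the 2^5 = 32 assignments to the other variables satisfy what remains.
With teal = false, by the same count on the reduced clause set, 3 assignments work.
(One model: fog=F, calm=F, west=F, left=T, teal=F, cold=T.)
Total: 0 + 3 = 3.

3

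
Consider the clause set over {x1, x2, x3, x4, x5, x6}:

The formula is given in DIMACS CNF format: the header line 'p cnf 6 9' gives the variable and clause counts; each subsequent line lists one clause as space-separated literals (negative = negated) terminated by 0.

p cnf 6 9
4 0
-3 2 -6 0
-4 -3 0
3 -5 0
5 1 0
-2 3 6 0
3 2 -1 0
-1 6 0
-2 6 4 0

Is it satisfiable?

The clause (x4) is unit, so x4 = True.
The clause (¬x3) is unit, so x3 = False.
The clause (¬x5) is unit, so x5 = False.
The clause (x1) is unit, so x1 = True.
The clause (x2) is unit, so x2 = True.
The clause (x6) is unit, so x6 = True.
All clauses are satisfied.
A satisfying assignment: x1: True,  x2: True,  x3: False,  x4: True,  x5: False,  x6: True.

Yes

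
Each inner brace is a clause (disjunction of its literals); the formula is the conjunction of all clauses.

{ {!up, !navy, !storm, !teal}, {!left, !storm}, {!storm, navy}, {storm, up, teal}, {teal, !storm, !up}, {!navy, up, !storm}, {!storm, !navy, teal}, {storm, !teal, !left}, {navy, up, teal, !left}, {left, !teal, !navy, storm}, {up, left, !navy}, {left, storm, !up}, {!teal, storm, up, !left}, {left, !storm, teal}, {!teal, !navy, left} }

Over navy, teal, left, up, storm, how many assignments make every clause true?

3

There are 2^5 = 32 truth assignments over (navy, teal, left, up, storm).
Split on up. With up = true, the clauses containing up are satisfied and !up drops from the rest; 2 of the 2^4 = 16 assignments to the other variables satisfy what remains.
With up = false, by the same count on the reduced clause set, 1 assignment works.
(One model: navy=F, teal=F, left=T, up=T, storm=F.)
Total: 2 + 1 = 3.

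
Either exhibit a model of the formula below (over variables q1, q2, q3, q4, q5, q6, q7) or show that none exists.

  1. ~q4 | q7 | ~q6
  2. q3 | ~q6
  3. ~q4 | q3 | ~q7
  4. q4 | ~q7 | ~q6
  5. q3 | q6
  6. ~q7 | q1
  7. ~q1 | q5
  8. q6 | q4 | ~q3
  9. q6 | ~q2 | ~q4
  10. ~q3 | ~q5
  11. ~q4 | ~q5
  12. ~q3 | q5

UNSATISFIABLE

Case q3 = 1:
Unit clause (~q5) forces q5 = 0.
But (q5) is also a unit clause — contradiction.
Backtrack on q3: now try q3 = 0.
Unit clause (~q6) forces q6 = 0.
But (q6) is also a unit clause — contradiction.
Both values of q3 lead to a conflict.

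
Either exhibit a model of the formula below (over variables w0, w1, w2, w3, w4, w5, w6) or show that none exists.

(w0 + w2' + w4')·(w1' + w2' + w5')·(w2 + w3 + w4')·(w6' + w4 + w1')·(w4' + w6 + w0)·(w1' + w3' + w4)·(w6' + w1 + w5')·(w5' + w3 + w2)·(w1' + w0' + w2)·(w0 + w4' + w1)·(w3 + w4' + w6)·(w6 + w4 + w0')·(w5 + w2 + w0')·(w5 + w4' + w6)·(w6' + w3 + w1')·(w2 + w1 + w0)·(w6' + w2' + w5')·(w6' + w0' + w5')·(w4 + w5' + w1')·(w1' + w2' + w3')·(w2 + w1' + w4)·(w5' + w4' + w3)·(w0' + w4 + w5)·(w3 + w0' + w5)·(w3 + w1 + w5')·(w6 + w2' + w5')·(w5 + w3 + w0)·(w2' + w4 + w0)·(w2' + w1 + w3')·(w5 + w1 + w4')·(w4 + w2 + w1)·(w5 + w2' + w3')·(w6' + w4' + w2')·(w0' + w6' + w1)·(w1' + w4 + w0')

w0=0,  w1=1,  w2=0,  w3=1,  w4=1,  w5=0,  w6=1

Try w0 = 0.
Try w2 = 0.
The clause (w1) is unit, so w1 = 1.
The clause (w4) is unit, so w4 = 1.
The clause (w3) is unit, so w3 = 1.
The clause (w6) is unit, so w6 = 1.
Every clause is now satisfied; w5 is unconstrained.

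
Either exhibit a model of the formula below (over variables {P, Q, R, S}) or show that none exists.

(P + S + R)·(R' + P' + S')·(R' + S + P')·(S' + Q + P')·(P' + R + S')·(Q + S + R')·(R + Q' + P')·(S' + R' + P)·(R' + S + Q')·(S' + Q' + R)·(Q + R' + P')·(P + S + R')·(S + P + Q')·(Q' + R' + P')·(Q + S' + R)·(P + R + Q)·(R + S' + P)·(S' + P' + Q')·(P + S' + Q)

Suppose P = 1.
Suppose R = 0.
The clause (S') is unit, so S = 0.
The clause (Q') is unit, so Q = 0.
This assignment satisfies each clause.

P: 1, Q: 0, R: 0, S: 0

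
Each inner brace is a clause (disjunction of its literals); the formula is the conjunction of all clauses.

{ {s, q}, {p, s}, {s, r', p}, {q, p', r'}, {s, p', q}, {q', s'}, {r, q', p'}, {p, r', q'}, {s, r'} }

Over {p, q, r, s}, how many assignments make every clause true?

3

There are 2^4 = 16 truth assignments over (p, q, r, s).
Check each against the 9 clauses (columns in the order p, q, r, s):
  F F F F  ✗ fails (s + q)
  F F F T  ✓ satisfies all
  F F T F  ✗ fails (s + q)
  F F T T  ✓ satisfies all
  F T F F  ✗ fails (p + s)
  F T F T  ✗ fails (q' + s')
  F T T F  ✗ fails (p + s)
  F T T T  ✗ fails (q' + s')
  T F F F  ✗ fails (s + q)
  T F F T  ✓ satisfies all
  T F T F  ✗ fails (s + q)
  T F T T  ✗ fails (q + p' + r')
  T T F F  ✗ fails (r + q' + p')
  T T F T  ✗ fails (q' + s')
  T T T F  ✗ fails (s + r')
  T T T T  ✗ fails (q' + s')
3 of the 16 rows are models.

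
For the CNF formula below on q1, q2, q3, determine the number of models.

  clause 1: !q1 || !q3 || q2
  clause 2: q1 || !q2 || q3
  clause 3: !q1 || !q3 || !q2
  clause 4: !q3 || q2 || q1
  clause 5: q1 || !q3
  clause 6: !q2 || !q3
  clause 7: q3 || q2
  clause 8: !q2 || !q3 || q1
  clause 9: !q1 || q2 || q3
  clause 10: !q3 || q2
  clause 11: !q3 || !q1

1

There are 2^3 = 8 truth assignments over (q1, q2, q3).
Check each against the 11 clauses (columns in the order q1, q2, q3):
  F F F  ✗ fails (q3 || q2)
  F F T  ✗ fails (!q3 || q2 || q1)
  F T F  ✗ fails (q1 || !q2 || q3)
  F T T  ✗ fails (q1 || !q3)
  T F F  ✗ fails (q3 || q2)
  T F T  ✗ fails (!q1 || !q3 || q2)
  T T F  ✓ satisfies all
  T T T  ✗ fails (!q1 || !q3 || !q2)
1 of the 8 rows is a model.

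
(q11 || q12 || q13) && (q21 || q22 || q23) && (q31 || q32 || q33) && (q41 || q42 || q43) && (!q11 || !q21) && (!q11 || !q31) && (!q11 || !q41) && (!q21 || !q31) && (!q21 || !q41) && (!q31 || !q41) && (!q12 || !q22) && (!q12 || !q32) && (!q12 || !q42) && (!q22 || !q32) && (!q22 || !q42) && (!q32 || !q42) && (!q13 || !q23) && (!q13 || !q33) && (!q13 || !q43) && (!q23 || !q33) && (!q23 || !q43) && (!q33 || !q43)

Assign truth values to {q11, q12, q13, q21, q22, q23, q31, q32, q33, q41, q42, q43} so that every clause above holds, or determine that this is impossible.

Branch on q11: set q11 = false.
Branch on q12: set q12 = true.
From the singleton clause (!q22), q22 = false.
From the singleton clause (!q32), q32 = false.
From the singleton clause (!q42), q42 = false.
Branch on q21: set q21 = true.
From the singleton clause (!q31), q31 = false.
From the singleton clause (q33), q33 = true.
From the singleton clause (!q41), q41 = false.
From the singleton clause (q43), q43 = true.
Now (!q43) is unsatisfied and unit — conflict.
So q21 must be the other value — set q21 = false.
From the singleton clause (q23), q23 = true.
From the singleton clause (!q13), q13 = false.
From the singleton clause (!q33), q33 = false.
From the singleton clause (q31), q31 = true.
From the singleton clause (!q41), q41 = false.
From the singleton clause (q43), q43 = true.
Now (!q43) is unsatisfied and unit — conflict.
Both values of q21 lead to a conflict.
So q12 must be the other value — set q12 = false.
From the singleton clause (q13), q13 = true.
From the singleton clause (!q23), q23 = false.
From the singleton clause (!q33), q33 = false.
From the singleton clause (!q43), q43 = false.
Branch on q21: set q21 = true.
From the singleton clause (!q31), q31 = false.
From the singleton clause (q32), q32 = true.
From the singleton clause (!q41), q41 = false.
From the singleton clause (q42), q42 = true.
Now (!q42) is unsatisfied and unit — conflict.
So q21 must be the other value — set q21 = false.
From the singleton clause (q22), q22 = true.
From the singleton clause (!q32), q32 = false.
From the singleton clause (q31), q31 = true.
From the singleton clause (!q41), q41 = false.
From the singleton clause (q42), q42 = true.
Now (!q42) is unsatisfied and unit — conflict.
Both values of q21 lead to a conflict.
Both values of q12 lead to a conflict.
So q11 must be the other value — set q11 = true.
From the singleton clause (!q21), q21 = false.
From the singleton clause (!q31), q31 = false.
From the singleton clause (!q41), q41 = false.
Branch on q22: set q22 = true.
From the singleton clause (!q12), q12 = false.
From the singleton clause (!q32), q32 = false.
From the singleton clause (q33), q33 = true.
From the singleton clause (!q42), q42 = false.
From the singleton clause (q43), q43 = true.
Now (!q43) is unsatisfied and unit — conflict.
So q22 must be the other value — set q22 = false.
From the singleton clause (q23), q23 = true.
From the singleton clause (!q13), q13 = false.
From the singleton clause (!q33), q33 = false.
From the singleton clause (q32), q32 = true.
From the singleton clause (!q12), q12 = false.
From the singleton clause (!q42), q42 = false.
From the singleton clause (q43), q43 = true.
Now (!q43) is unsatisfied and unit — conflict.
Both values of q22 lead to a conflict.
Both values of q11 lead to a conflict.

UNSATISFIABLE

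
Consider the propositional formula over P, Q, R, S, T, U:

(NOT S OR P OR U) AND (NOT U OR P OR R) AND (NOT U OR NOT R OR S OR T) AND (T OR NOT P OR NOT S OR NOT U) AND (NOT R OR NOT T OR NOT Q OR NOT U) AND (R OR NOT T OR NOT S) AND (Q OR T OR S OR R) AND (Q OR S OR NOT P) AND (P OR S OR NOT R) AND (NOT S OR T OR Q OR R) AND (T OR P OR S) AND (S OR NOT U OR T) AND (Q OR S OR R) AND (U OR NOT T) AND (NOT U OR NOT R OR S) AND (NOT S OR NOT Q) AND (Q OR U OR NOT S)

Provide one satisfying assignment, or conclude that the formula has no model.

Suppose U = false.
Unit clause (NOT T) forces T = false.
Suppose S = false.
Unit clause (P) forces P = true.
Unit clause (Q) forces Q = true.
No clause remains; R is free.

P=true; Q=true; R=true; S=false; T=false; U=false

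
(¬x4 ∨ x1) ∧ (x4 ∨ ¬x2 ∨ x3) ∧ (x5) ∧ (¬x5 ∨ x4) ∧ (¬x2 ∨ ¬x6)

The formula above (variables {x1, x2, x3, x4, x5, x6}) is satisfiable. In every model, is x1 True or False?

Suppose x1 = False.
Unit clause (¬x4) forces x4 = False.
Unit clause (x5) forces x5 = True.
That conflicts with the unit clause (¬x5).
So every satisfying assignment has x1 = True.

True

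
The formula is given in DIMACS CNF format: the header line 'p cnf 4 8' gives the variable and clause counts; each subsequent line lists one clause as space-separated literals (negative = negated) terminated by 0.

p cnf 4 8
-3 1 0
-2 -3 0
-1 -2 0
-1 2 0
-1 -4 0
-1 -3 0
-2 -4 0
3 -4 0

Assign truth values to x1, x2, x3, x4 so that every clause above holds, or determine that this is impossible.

Case x3 = False:
(¬x4) alone gives x4 = False.
Case x1 = False:
All clauses hold; x2 can take either value.

x1=False, x2=True, x3=False, x4=False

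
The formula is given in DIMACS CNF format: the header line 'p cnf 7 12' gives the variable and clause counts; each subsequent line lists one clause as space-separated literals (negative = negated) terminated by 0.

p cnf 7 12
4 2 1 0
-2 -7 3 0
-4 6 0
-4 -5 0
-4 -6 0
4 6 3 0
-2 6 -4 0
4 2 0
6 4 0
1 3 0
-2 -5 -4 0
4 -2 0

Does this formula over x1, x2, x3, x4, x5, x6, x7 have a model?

Suppose x4 = False.
(x2) alone gives x2 = True.
That conflicts with the unit clause (¬x2).
Undo x4 and try x4 = True.
(x6) alone gives x6 = True.
That conflicts with the unit clause (¬x6).
Either choice for x4 ends in contradiction.
No assignment satisfies every clause.

No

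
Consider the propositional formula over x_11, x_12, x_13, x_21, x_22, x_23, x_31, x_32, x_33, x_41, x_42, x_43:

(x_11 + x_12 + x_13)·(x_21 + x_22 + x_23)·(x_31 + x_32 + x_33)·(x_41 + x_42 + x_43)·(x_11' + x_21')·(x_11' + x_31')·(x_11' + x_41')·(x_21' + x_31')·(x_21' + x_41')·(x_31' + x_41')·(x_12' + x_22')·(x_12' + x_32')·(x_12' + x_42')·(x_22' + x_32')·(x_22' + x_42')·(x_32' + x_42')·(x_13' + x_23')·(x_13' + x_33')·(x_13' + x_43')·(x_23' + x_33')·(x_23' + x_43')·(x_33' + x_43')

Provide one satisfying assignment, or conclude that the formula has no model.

UNSATISFIABLE

Suppose x_11 = 0.
Suppose x_12 = 1.
The clause (x_22') is unit, so x_22 = 0.
The clause (x_32') is unit, so x_32 = 0.
The clause (x_42') is unit, so x_42 = 0.
Suppose x_21 = 1.
The clause (x_31') is unit, so x_31 = 0.
The clause (x_33) is unit, so x_33 = 1.
The clause (x_41') is unit, so x_41 = 0.
The clause (x_43) is unit, so x_43 = 1.
That conflicts with the unit clause (x_43').
Undo x_21 and try x_21 = 0.
The clause (x_23) is unit, so x_23 = 1.
The clause (x_13') is unit, so x_13 = 0.
The clause (x_33') is unit, so x_33 = 0.
The clause (x_31) is unit, so x_31 = 1.
The clause (x_41') is unit, so x_41 = 0.
The clause (x_43) is unit, so x_43 = 1.
That conflicts with the unit clause (x_43').
Either choice for x_21 ends in contradiction.
Undo x_12 and try x_12 = 0.
The clause (x_13) is unit, so x_13 = 1.
The clause (x_23') is unit, so x_23 = 0.
The clause (x_33') is unit, so x_33 = 0.
The clause (x_43') is unit, so x_43 = 0.
Suppose x_21 = 1.
The clause (x_31') is unit, so x_31 = 0.
The clause (x_32) is unit, so x_32 = 1.
The clause (x_41') is unit, so x_41 = 0.
The clause (x_42) is unit, so x_42 = 1.
That conflicts with the unit clause (x_42').
Undo x_21 and try x_21 = 0.
The clause (x_22) is unit, so x_22 = 1.
The clause (x_32') is unit, so x_32 = 0.
The clause (x_31) is unit, so x_31 = 1.
The clause (x_41') is unit, so x_41 = 0.
The clause (x_42) is unit, so x_42 = 1.
That conflicts with the unit clause (x_42').
Either choice for x_21 ends in contradiction.
Either choice for x_12 ends in contradiction.
Undo x_11 and try x_11 = 1.
The clause (x_21') is unit, so x_21 = 0.
The clause (x_31') is unit, so x_31 = 0.
The clause (x_41') is unit, so x_41 = 0.
Suppose x_22 = 1.
The clause (x_12') is unit, so x_12 = 0.
The clause (x_32') is unit, so x_32 = 0.
The clause (x_33) is unit, so x_33 = 1.
The clause (x_42') is unit, so x_42 = 0.
The clause (x_43) is unit, so x_43 = 1.
That conflicts with the unit clause (x_43').
Undo x_22 and try x_22 = 0.
The clause (x_23) is unit, so x_23 = 1.
The clause (x_13') is unit, so x_13 = 0.
The clause (x_33') is unit, so x_33 = 0.
The clause (x_32) is unit, so x_32 = 1.
The clause (x_12') is unit, so x_12 = 0.
The clause (x_42') is unit, so x_42 = 0.
The clause (x_43) is unit, so x_43 = 1.
That conflicts with the unit clause (x_43').
Either choice for x_22 ends in contradiction.
Either choice for x_11 ends in contradiction.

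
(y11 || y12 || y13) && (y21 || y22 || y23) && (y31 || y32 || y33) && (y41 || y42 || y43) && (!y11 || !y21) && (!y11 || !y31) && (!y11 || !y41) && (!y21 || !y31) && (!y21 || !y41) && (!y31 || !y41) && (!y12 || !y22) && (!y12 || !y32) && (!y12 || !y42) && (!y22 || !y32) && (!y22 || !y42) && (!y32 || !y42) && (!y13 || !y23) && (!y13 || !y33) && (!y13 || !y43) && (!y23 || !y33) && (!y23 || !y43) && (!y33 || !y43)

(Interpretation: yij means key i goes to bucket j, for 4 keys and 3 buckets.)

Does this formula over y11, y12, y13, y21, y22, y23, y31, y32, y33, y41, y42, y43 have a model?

Try y11 = false.
Try y12 = true.
From the singleton clause (!y22), y22 = false.
From the singleton clause (!y32), y32 = false.
From the singleton clause (!y42), y42 = false.
Try y21 = true.
From the singleton clause (!y31), y31 = false.
From the singleton clause (y33), y33 = true.
From the singleton clause (!y41), y41 = false.
From the singleton clause (y43), y43 = true.
Now (!y43) is unsatisfied and unit — conflict.
Undo y21 and try y21 = false.
From the singleton clause (y23), y23 = true.
From the singleton clause (!y13), y13 = false.
From the singleton clause (!y33), y33 = false.
From the singleton clause (y31), y31 = true.
From the singleton clause (!y41), y41 = false.
From the singleton clause (y43), y43 = true.
Now (!y43) is unsatisfied and unit — conflict.
Both values of y21 lead to a conflict.
Undo y12 and try y12 = false.
From the singleton clause (y13), y13 = true.
From the singleton clause (!y23), y23 = false.
From the singleton clause (!y33), y33 = false.
From the singleton clause (!y43), y43 = false.
Try y21 = true.
From the singleton clause (!y31), y31 = false.
From the singleton clause (y32), y32 = true.
From the singleton clause (!y41), y41 = false.
From the singleton clause (y42), y42 = true.
Now (!y42) is unsatisfied and unit — conflict.
Undo y21 and try y21 = false.
From the singleton clause (y22), y22 = true.
From the singleton clause (!y32), y32 = false.
From the singleton clause (y31), y31 = true.
From the singleton clause (!y41), y41 = false.
From the singleton clause (y42), y42 = true.
Now (!y42) is unsatisfied and unit — conflict.
Both values of y21 lead to a conflict.
Both values of y12 lead to a conflict.
Undo y11 and try y11 = true.
From the singleton clause (!y21), y21 = false.
From the singleton clause (!y31), y31 = false.
From the singleton clause (!y41), y41 = false.
Try y22 = true.
From the singleton clause (!y12), y12 = false.
From the singleton clause (!y32), y32 = false.
From the singleton clause (y33), y33 = true.
From the singleton clause (!y42), y42 = false.
From the singleton clause (y43), y43 = true.
Now (!y43) is unsatisfied and unit — conflict.
Undo y22 and try y22 = false.
From the singleton clause (y23), y23 = true.
From the singleton clause (!y13), y13 = false.
From the singleton clause (!y33), y33 = false.
From the singleton clause (y32), y32 = true.
From the singleton clause (!y12), y12 = false.
From the singleton clause (!y42), y42 = false.
From the singleton clause (y43), y43 = true.
Now (!y43) is unsatisfied and unit — conflict.
Both values of y22 lead to a conflict.
Both values of y11 lead to a conflict.
No assignment satisfies every clause.

No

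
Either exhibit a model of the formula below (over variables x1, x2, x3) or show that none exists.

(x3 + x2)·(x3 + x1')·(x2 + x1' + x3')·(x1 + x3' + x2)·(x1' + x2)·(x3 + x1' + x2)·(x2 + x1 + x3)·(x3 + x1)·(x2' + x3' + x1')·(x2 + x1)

Case x3 = 1:
Case x2 = 1:
Unit clause (x1') forces x1 = 0.
This assignment satisfies each clause.

x1: 0, x2: 1, x3: 1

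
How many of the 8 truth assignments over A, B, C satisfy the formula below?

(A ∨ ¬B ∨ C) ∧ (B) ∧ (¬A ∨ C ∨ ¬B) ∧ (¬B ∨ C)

There are 2^3 = 8 truth assignments over (A, B, C).
Split on A. With A = True, the clauses containing A are satisfied and ¬A drops from the rest; 1 of the 2^2 = 4 assignments to the other variables satisfy what remains.
With A = False, by the same count on the reduced clause set, 1 assignment works.
(One model: A=F, B=T, C=T.)
Total: 1 + 1 = 2.

2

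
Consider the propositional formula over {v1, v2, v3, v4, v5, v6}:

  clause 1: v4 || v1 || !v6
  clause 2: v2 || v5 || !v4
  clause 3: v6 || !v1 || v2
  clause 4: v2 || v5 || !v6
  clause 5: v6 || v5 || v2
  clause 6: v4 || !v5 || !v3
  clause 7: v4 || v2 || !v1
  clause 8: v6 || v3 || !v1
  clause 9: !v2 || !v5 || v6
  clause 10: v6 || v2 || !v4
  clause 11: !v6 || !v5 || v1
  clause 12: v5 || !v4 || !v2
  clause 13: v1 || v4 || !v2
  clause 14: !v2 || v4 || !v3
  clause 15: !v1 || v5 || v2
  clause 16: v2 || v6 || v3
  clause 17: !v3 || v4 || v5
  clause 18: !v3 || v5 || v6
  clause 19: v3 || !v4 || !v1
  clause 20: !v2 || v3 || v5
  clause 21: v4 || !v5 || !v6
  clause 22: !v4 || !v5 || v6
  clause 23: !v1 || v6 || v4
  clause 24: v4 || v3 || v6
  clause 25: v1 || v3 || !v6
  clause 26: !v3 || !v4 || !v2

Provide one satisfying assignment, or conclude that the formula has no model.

Try v4 = true.
Try v2 = false.
The clause (v5) is unit, so v5 = true.
The clause (v6) is unit, so v6 = true.
The clause (v1) is unit, so v1 = true.
The clause (v3) is unit, so v3 = true.
Every clause now holds.

v1 ↦ true; v2 ↦ false; v3 ↦ true; v4 ↦ true; v5 ↦ true; v6 ↦ true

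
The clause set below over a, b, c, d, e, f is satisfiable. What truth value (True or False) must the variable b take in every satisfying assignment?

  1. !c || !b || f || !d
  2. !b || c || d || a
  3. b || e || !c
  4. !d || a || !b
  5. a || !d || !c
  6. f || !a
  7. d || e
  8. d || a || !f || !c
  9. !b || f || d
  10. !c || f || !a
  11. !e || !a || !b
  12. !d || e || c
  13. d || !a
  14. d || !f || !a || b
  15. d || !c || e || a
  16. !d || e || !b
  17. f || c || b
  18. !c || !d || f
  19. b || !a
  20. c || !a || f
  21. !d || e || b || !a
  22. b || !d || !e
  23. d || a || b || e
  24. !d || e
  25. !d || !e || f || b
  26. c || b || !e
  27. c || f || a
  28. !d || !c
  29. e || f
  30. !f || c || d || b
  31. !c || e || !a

False

Suppose b = true.
Case d = false:
(e) alone gives e = true.
(f) alone gives f = true.
(!a) alone gives a = false.
(c) alone gives c = true.
Now (!c) is unsatisfied and unit — conflict.
So d must be the other value — set d = true.
(a) alone gives a = true.
(f) alone gives f = true.
(!e) alone gives e = false.
Now (e) is unsatisfied and unit — conflict.
Either choice for d ends in contradiction.
So every satisfying assignment has b = False.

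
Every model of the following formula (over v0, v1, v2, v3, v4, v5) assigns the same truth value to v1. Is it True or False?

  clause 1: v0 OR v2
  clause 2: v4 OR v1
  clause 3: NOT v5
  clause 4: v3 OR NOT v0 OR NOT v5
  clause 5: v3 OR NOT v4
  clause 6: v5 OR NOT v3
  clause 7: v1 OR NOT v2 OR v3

True

Suppose v1 = false.
Unit clause (v4) forces v4 = true.
Unit clause (NOT v5) forces v5 = false.
Unit clause (v3) forces v3 = true.
Now (NOT v3) is unsatisfied and unit — conflict.
So every satisfying assignment has v1 = True.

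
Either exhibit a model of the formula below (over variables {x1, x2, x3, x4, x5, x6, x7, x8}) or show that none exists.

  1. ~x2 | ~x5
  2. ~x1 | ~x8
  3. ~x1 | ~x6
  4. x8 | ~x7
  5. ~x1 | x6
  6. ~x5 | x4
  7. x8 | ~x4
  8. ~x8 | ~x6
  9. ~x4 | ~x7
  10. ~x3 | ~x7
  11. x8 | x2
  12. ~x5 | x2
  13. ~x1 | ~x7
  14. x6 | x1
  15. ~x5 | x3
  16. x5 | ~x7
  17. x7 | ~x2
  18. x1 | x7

Case x2 = 0:
Unit clause (x8) forces x8 = 1.
Unit clause (~x1) forces x1 = 0.
Unit clause (~x6) forces x6 = 0.
But (x6) is also a unit clause — contradiction.
Backtrack on x2: now try x2 = 1.
Unit clause (~x5) forces x5 = 0.
Unit clause (~x7) forces x7 = 0.
But (x7) is also a unit clause — contradiction.
Either choice for x2 ends in contradiction.

UNSATISFIABLE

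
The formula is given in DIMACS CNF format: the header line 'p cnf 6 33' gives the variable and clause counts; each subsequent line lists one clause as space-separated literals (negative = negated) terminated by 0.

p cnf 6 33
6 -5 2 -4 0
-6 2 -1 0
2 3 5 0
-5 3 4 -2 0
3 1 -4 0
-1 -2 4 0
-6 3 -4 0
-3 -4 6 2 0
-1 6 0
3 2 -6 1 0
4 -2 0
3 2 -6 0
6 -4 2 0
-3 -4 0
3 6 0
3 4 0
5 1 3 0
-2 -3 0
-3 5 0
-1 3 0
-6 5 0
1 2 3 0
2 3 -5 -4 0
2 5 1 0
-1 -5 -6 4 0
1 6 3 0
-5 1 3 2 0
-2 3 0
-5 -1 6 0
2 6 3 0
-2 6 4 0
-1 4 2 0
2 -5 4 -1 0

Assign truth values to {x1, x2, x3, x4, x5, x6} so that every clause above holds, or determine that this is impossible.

Try x1 = False.
Try x3 = True.
(¬x4) alone gives x4 = False.
(¬x2) alone gives x2 = False.
(x5) alone gives x5 = True.
All clauses hold; x6 can take either value.

x1=False,  x2=False,  x3=True,  x4=False,  x5=True,  x6=True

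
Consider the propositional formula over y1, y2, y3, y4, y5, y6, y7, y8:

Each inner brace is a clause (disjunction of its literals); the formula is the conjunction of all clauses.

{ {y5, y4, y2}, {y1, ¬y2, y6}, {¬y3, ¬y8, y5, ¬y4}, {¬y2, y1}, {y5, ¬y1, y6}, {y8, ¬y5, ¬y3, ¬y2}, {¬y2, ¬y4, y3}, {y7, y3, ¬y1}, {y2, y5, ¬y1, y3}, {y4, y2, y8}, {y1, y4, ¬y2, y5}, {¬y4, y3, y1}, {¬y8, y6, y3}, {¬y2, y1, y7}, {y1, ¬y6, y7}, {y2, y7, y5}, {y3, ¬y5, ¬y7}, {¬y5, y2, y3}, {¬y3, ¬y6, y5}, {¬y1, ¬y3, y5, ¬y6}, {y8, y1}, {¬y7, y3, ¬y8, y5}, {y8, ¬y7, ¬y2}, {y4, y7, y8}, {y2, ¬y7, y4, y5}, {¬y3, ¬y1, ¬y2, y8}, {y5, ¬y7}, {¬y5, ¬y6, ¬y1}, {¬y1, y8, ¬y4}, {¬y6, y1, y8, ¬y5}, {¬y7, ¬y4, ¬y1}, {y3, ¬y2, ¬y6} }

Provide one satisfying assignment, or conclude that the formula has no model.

y1 ↦ False,  y2 ↦ False,  y3 ↦ True,  y4 ↦ False,  y5 ↦ True,  y6 ↦ False,  y7 ↦ False,  y8 ↦ True

Suppose y2 = False.
Suppose y5 = True.
Unit clause (y3) forces y3 = True.
Suppose y4 = False.
Unit clause (y8) forces y8 = True.
Suppose y6 = False.
All clauses hold; y1, y7 can take either value.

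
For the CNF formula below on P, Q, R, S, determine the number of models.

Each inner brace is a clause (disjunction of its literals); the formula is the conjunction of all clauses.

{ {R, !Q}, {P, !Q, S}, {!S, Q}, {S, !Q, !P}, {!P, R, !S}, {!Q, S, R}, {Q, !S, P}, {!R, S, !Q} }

6

There are 2^4 = 16 truth assignments over (P, Q, R, S).
Check each against the 8 clauses (columns in the order P, Q, R, S):
  F F F F  ✓ satisfies all
  F F F T  ✗ fails (!S || Q)
  F F T F  ✓ satisfies all
  F F T T  ✗ fails (!S || Q)
  F T F F  ✗ fails (R || !Q)
  F T F T  ✗ fails (R || !Q)
  F T T F  ✗ fails (P || !Q || S)
  F T T T  ✓ satisfies all
  T F F F  ✓ satisfies all
  T F F T  ✗ fails (!S || Q)
  T F T F  ✓ satisfies all
  T F T T  ✗ fails (!S || Q)
  T T F F  ✗ fails (R || !Q)
  T T F T  ✗ fails (R || !Q)
  T T T F  ✗ fails (S || !Q || !P)
  T T T T  ✓ satisfies all
6 of the 16 rows are models.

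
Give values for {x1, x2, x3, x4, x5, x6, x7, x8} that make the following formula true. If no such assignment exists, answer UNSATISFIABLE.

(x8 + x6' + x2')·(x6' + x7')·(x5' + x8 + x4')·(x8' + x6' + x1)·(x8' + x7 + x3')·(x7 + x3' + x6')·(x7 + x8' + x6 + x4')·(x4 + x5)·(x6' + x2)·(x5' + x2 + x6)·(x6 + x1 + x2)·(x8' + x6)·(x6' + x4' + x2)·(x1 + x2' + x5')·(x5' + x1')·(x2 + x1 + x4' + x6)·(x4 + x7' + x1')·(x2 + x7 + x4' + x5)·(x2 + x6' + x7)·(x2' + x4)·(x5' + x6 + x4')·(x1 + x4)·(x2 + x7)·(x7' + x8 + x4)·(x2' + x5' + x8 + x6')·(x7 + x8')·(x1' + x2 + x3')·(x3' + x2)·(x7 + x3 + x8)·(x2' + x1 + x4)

Case x6 = 0:
Unit clause (x8') forces x8 = 0.
Case x5 = 0:
Unit clause (x4) forces x4 = 1.
Case x1 = 1:
Case x2 = 1:
Case x7 = 0:
Unit clause (x3) forces x3 = 1.
This assignment satisfies each clause.

x1 ↦ 1, x2 ↦ 1, x3 ↦ 1, x4 ↦ 1, x5 ↦ 0, x6 ↦ 0, x7 ↦ 0, x8 ↦ 0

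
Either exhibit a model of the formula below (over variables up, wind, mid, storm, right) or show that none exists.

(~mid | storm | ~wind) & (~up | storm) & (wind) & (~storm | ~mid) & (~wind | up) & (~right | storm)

The clause (wind) is unit, so wind = 1.
The clause (up) is unit, so up = 1.
The clause (storm) is unit, so storm = 1.
The clause (~mid) is unit, so mid = 0.
All clauses hold; right can take either value.

up: 1; wind: 1; mid: 0; storm: 1; right: 0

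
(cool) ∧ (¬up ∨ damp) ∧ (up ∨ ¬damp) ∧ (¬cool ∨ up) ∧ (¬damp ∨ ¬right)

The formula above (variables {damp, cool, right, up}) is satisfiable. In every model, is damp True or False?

True

Suppose damp = False.
From the singleton clause (cool), cool = True.
From the singleton clause (¬up), up = False.
That conflicts with the unit clause (up).
So every satisfying assignment has damp = True.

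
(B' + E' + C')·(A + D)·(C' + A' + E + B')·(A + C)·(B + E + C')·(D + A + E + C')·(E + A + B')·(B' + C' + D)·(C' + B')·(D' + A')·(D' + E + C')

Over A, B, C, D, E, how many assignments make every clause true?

6

There are 2^5 = 32 truth assignments over (A, B, C, D, E).
Split on B. With B = 1, the clauses containing B are satisfied and B' drops from the rest; 2 of the 2^4 = 16 assignments to the other variables satisfy what remains.
With B = 0, by the same count on the reduced clause set, 4 assignments work.
Total: 2 + 4 = 6.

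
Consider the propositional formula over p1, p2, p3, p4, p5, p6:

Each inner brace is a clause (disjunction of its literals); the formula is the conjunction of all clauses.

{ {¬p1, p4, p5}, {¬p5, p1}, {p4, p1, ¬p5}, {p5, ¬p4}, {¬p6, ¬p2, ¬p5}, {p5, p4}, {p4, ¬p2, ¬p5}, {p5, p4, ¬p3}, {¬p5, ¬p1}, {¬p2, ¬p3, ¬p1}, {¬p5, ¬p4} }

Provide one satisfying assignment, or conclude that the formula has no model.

Case p5 = False:
From the singleton clause (¬p4), p4 = False.
Now (p4) is unsatisfied and unit — conflict.
Undo p5 and try p5 = True.
From the singleton clause (p1), p1 = True.
Now (¬p1) is unsatisfied and unit — conflict.
Both values of p5 lead to a conflict.

UNSATISFIABLE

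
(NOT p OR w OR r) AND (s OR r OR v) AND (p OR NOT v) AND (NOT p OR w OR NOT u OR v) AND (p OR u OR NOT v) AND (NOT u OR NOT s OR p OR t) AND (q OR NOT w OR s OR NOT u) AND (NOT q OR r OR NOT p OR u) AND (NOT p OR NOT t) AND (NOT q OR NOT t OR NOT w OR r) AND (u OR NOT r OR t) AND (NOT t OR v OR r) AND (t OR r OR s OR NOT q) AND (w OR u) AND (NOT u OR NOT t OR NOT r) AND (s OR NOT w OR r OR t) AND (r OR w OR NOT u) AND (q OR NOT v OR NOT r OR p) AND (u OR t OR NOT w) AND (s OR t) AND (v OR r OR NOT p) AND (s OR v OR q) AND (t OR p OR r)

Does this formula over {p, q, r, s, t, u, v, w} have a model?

Yes, satisfiable

Suppose p = true.
From the singleton clause (NOT t), t = false.
From the singleton clause (s), s = true.
Suppose w = false.
From the singleton clause (r), r = true.
From the singleton clause (u), u = true.
From the singleton clause (v), v = true.
Every clause is now satisfied; q is unconstrained.
A satisfying assignment: p=true; q=true; r=true; s=true; t=false; u=true; v=true; w=false.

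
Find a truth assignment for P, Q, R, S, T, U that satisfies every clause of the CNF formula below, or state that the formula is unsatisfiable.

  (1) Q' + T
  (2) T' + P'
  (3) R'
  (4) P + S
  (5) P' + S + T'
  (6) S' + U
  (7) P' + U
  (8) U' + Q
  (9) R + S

The clause (R') is unit, so R = 0.
The clause (S) is unit, so S = 1.
The clause (U) is unit, so U = 1.
The clause (Q) is unit, so Q = 1.
The clause (T) is unit, so T = 1.
The clause (P') is unit, so P = 0.
All clauses are satisfied.

P=0; Q=1; R=0; S=1; T=1; U=1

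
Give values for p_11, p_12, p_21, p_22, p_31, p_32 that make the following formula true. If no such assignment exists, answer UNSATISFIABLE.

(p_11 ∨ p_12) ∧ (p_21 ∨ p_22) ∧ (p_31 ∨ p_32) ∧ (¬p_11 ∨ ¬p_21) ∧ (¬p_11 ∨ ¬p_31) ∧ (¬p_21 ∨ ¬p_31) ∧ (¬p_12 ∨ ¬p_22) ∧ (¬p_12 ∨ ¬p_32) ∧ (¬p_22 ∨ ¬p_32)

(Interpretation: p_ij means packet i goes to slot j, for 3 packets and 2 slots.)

UNSATISFIABLE

Suppose p_11 = True.
From the singleton clause (¬p_21), p_21 = False.
From the singleton clause (p_22), p_22 = True.
From the singleton clause (¬p_31), p_31 = False.
From the singleton clause (p_32), p_32 = True.
Now (¬p_32) is unsatisfied and unit — conflict.
Undo p_11 and try p_11 = False.
From the singleton clause (p_12), p_12 = True.
From the singleton clause (¬p_22), p_22 = False.
From the singleton clause (p_21), p_21 = True.
From the singleton clause (¬p_31), p_31 = False.
From the singleton clause (p_32), p_32 = True.
Now (¬p_32) is unsatisfied and unit — conflict.
Either choice for p_11 ends in contradiction.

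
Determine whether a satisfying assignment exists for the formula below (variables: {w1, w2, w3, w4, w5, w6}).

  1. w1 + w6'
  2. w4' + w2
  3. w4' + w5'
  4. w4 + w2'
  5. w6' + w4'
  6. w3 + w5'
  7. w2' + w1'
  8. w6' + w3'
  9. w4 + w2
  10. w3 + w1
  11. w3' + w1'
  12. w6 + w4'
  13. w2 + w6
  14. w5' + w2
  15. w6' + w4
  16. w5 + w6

Case w1 = 1:
Unit clause (w2') forces w2 = 0.
Unit clause (w4') forces w4 = 0.
But (w4) is also a unit clause — contradiction.
That branch fails; take w1 = 0 instead.
Unit clause (w6') forces w6 = 0.
Unit clause (w3) forces w3 = 1.
Unit clause (w4') forces w4 = 0.
Unit clause (w2') forces w2 = 0.
But (w2) is also a unit clause — contradiction.
Neither w1 = 1 nor w1 = 0 works.
No assignment satisfies every clause.

Unsatisfiable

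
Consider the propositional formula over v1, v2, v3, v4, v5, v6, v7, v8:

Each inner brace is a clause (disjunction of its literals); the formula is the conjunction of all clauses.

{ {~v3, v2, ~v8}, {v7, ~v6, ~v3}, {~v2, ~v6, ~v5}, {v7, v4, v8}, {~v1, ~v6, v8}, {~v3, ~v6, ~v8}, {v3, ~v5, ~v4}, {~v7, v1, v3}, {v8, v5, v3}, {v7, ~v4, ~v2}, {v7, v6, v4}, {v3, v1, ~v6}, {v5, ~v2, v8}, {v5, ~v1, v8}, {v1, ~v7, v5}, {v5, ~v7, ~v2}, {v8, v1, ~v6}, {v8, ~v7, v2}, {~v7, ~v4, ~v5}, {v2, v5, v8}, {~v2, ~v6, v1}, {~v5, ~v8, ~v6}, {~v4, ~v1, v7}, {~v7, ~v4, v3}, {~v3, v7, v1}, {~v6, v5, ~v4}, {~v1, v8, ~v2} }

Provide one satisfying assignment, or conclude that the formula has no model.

v1: 1, v2: 1, v3: 1, v4: 0, v5: 1, v6: 0, v7: 1, v8: 1

Suppose v3 = 1.
Suppose v2 = 1.
Suppose v7 = 1.
(v5) alone gives v5 = 1.
(~v6) alone gives v6 = 0.
(~v4) alone gives v4 = 0.
Suppose v1 = 1.
(v8) alone gives v8 = 1.
This assignment satisfies each clause.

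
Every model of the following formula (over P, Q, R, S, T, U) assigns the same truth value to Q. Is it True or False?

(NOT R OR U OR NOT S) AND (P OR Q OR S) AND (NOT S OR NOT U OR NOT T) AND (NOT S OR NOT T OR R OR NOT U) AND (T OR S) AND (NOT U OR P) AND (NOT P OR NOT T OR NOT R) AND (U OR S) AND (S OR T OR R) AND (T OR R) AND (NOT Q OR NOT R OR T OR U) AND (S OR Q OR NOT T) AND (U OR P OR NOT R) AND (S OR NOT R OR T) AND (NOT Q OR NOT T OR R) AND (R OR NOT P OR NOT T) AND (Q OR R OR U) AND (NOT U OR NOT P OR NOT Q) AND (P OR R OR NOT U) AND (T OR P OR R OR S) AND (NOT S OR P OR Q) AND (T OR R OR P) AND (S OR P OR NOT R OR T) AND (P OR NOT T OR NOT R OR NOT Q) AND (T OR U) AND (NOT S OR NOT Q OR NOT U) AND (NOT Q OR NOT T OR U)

Suppose Q = true.
Branch on T: set T = true.
From the singleton clause (R), R = true.
From the singleton clause (NOT P), P = false.
Now (P) is unsatisfied and unit — conflict.
Backtrack on T: now try T = false.
From the singleton clause (S), S = true.
From the singleton clause (R), R = true.
From the singleton clause (U), U = true.
Now (NOT U) is unsatisfied and unit — conflict.
Both values of T lead to a conflict.
So every satisfying assignment has Q = False.

False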